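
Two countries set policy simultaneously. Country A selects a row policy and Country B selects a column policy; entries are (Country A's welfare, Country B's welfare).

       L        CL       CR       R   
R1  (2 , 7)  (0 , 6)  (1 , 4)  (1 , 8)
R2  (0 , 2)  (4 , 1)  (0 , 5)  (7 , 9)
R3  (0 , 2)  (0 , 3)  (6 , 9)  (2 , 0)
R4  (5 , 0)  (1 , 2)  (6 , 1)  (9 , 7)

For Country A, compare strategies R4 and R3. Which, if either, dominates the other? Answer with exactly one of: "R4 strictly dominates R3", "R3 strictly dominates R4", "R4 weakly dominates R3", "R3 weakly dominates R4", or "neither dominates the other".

Compare R4 to R3 across each opponent action: L: 5>0, CL: 1>0, CR: 6=6, R: 9>2.
R4 is at least as good everywhere and strictly better somewhere (tied only at CR), so R4 weakly but not strictly dominates R3.

R4 weakly dominates R3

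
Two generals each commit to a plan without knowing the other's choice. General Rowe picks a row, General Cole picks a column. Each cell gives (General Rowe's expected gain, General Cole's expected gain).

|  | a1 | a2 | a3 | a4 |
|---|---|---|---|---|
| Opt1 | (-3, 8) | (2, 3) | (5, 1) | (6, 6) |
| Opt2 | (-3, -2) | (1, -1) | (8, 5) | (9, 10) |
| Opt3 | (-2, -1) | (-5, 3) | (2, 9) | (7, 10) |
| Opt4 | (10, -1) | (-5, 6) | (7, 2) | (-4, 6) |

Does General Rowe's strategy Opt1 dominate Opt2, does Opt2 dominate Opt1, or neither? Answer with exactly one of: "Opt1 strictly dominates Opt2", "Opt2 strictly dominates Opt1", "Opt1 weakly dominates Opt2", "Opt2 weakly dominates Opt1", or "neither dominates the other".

neither dominates the other

Compare Opt1 to Opt2 across each opponent action: a1: -3=-3, a2: 2>1, a3: 5<8, a4: 6<9.
Opt1 does better at a2 but worse at a3, a4; neither strategy dominates the other.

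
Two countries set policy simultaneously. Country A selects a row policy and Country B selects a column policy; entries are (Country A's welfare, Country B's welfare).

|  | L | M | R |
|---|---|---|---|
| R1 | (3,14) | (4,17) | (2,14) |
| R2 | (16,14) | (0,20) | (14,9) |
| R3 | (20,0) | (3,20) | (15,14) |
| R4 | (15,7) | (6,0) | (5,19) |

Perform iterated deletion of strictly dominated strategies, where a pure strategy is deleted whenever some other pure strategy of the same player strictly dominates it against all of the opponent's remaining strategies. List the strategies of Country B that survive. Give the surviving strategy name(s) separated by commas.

M, R

Country A's strategy R1 is strictly dominated by R4 (L: 15>3, M: 6>4, R: 5>2) and is removed.
For Country A, R3 strictly dominates R2 on the remaining columns (L: 20>16, M: 3>0, R: 15>14); eliminate R2.
For Country B, R strictly dominates L on the remaining rows (R3: 14>0, R4: 19>7); eliminate L.
Among the remaining strategies, none is strictly dominated by another pure strategy of the same player, so the elimination stops.
Surviving strategies — Country A: {R3, R4}; Country B: {M, R}.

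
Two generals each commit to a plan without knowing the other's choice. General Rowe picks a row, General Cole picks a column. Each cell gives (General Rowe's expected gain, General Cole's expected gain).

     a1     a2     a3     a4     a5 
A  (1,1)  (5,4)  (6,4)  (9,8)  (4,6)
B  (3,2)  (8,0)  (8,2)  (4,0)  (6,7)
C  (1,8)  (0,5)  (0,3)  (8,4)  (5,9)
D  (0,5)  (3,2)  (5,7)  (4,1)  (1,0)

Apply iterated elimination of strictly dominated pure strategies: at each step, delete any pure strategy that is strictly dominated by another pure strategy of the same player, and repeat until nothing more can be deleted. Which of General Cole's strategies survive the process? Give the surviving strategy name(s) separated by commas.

General Rowe's strategy D is strictly dominated by A (a1: 1>0, a2: 5>3, a3: 6>5, a4: 9>4, a5: 4>1) and is removed.
General Cole's strategy a1 is strictly dominated by a5 (A: 6>1, B: 7>2, C: 9>8) and is removed.
General Cole's strategy a2 is strictly dominated by a5 (A: 6>4, B: 7>0, C: 9>5) and is removed.
For General Cole, a5 strictly dominates a3 on the remaining rows (A: 6>4, B: 7>2, C: 9>3); eliminate a3.
Among the remaining strategies, none is strictly dominated by another pure strategy of the same player, so the elimination stops.
Surviving strategies — General Rowe: {A, B, C}; General Cole: {a4, a5}.

a4, a5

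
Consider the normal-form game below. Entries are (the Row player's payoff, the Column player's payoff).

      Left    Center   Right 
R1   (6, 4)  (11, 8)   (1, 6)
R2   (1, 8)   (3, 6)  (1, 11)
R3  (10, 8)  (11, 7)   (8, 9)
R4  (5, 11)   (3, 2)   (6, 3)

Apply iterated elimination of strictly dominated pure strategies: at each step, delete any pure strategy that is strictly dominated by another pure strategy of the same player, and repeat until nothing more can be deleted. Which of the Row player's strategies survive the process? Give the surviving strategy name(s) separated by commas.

Row R2 is eliminated: R3 beats it against every remaining column (Left: 10>1, Center: 11>3, Right: 8>1).
For the Row player, R3 strictly dominates R4 on the remaining columns (Left: 10>5, Center: 11>3, Right: 8>6); eliminate R4.
The Column player's strategy Left is strictly dominated by Right (R1: 6>4, R3: 9>8) and is removed.
Among the remaining strategies, none is strictly dominated by another pure strategy of the same player, so the elimination stops.
Surviving strategies — the Row player: {R1, R3}; the Column player: {Center, Right}.

R1, R3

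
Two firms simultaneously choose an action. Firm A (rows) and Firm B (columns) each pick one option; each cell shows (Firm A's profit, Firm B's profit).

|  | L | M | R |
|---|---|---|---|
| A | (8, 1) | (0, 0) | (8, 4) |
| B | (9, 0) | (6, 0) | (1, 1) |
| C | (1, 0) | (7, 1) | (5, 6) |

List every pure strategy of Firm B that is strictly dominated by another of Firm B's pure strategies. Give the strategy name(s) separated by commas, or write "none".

L is strictly dominated by R (A: 4>1, B: 1>0, C: 6>0).
M is strictly dominated by R (A: 4>0, B: 1>0, C: 6>1).
R is not dominated — it holds its own against L at A (4>1); M at A (4>0).

L, M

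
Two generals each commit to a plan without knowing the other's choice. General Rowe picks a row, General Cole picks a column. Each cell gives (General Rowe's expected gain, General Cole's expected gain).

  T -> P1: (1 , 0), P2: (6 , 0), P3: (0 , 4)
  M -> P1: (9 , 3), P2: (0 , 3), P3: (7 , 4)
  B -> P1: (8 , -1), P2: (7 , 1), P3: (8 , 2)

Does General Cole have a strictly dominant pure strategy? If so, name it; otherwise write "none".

P3 vs P1: T: 4>0, M: 4>3, B: 2>-1.
P3 vs P2: T: 4>0, M: 4>3, B: 2>1.
P3 strictly beats every other strategy against every opponent action, so it is strictly dominant.

P3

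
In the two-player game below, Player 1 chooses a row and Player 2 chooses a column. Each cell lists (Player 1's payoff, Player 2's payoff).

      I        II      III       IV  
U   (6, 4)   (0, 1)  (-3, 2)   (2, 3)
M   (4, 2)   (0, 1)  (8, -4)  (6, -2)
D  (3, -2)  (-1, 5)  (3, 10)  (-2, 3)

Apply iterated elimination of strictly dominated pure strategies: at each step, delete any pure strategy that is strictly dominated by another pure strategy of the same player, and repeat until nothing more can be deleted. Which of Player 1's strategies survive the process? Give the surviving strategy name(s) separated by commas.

For Player 1, M strictly dominates D on the remaining columns (I: 4>3, II: 0>-1, III: 8>3, IV: 6>-2); eliminate D.
For Player 2, I strictly dominates II on the remaining rows (U: 4>1, M: 2>1); eliminate II.
For Player 2, I strictly dominates III on the remaining rows (U: 4>2, M: 2>-4); eliminate III.
Player 2's strategy IV is strictly dominated by I (U: 4>3, M: 2>-2) and is removed.
Row M is eliminated: U beats it against every remaining column (I: 6>4).
Among the remaining strategies, none is strictly dominated by another pure strategy of the same player, so the elimination stops.
Surviving strategies — Player 1: {U}; Player 2: {I}.

U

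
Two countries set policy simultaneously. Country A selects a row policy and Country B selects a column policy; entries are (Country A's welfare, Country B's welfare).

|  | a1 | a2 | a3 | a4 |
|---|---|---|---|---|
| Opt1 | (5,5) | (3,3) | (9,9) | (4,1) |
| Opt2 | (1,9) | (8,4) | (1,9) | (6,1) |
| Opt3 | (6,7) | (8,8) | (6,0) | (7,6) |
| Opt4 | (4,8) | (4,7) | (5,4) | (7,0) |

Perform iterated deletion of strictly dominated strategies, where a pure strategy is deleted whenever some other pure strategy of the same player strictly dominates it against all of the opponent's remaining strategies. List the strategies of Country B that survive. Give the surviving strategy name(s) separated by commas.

a1, a2, a3

Column a4 is eliminated: a1 beats it against every remaining row (Opt1: 5>1, Opt2: 9>1, Opt3: 7>6, Opt4: 8>0).
Row Opt4 is eliminated: Opt3 beats it against every remaining column (a1: 6>4, a2: 8>4, a3: 6>5).
Among the remaining strategies, none is strictly dominated by another pure strategy of the same player, so the elimination stops.
Surviving strategies — Country A: {Opt1, Opt2, Opt3}; Country B: {a1, a2, a3}.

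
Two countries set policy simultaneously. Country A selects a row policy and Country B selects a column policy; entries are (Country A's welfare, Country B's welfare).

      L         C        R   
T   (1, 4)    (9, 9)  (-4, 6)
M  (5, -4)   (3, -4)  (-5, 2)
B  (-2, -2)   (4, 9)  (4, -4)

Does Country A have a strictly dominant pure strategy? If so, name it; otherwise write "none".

none

T fails to dominate M at L (1<5).
M fails to dominate T at C (3<9).
B fails to dominate T at L (-2<1).
No single strategy dominates all the others.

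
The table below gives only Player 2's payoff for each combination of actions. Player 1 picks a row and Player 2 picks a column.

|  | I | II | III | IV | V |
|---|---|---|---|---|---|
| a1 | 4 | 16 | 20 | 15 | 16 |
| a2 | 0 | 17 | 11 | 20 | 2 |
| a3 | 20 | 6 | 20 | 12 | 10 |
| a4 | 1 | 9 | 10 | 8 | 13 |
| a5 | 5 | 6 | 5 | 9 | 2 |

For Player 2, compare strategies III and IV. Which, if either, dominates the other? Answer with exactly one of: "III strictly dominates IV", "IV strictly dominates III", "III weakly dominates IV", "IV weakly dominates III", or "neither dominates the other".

neither dominates the other

III's payoffs vs IV's, by Player 1's action — a1: 20>15, a2: 11<20, a3: 20>12, a4: 10>8, a5: 5<9.
III does better at a1, a3, a4 but worse at a2, a5; neither strategy dominates the other.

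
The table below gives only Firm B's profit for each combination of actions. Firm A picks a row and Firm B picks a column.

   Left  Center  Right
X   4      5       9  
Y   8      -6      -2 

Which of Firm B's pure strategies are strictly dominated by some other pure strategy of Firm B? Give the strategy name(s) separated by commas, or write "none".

Center

Left is not dominated — it holds its own against Center at Y (8>-6); Right at Y (8>-2).
Center is strictly dominated by Right (X: 9>5, Y: -2>-6).
Right: no other strategy beats it everywhere (Left at X (9>4); Center at X (9>5)).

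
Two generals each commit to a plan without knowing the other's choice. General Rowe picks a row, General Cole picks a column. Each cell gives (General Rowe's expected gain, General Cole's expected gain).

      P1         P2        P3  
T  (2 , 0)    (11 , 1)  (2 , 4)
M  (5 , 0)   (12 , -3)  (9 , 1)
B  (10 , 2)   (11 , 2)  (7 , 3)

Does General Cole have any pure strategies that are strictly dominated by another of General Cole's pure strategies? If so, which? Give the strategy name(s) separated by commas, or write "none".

P1, P2

P1: dominated, since P3 does at least as well everywhere (T: 4>0, M: 1>0, B: 3>2).
P2 is strictly dominated by P3 (T: 4>1, M: 1>-3, B: 3>2).
P3 is not dominated — it holds its own against P1 at T (4>0); P2 at T (4>1).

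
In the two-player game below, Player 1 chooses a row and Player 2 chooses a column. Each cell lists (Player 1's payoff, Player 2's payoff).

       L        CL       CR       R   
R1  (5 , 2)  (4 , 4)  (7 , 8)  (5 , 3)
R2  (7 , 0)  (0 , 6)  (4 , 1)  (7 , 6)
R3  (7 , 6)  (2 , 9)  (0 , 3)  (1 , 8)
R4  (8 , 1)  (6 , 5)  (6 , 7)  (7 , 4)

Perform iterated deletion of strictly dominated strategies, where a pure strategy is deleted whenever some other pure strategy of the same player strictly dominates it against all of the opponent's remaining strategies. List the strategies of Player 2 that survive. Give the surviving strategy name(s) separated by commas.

Row R3 is eliminated: R4 beats it against every remaining column (L: 8>7, CL: 6>2, CR: 6>0, R: 7>1).
Column L is eliminated: CL beats it against every remaining row (R1: 4>2, R2: 6>0, R4: 5>1).
Among the remaining strategies, none is strictly dominated by another pure strategy of the same player, so the elimination stops.
Surviving strategies — Player 1: {R1, R2, R4}; Player 2: {CL, CR, R}.

CL, CR, R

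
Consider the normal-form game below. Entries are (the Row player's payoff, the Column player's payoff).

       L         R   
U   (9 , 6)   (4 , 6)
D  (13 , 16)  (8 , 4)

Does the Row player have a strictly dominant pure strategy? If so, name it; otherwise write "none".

D vs U: L: 13>9, R: 8>4.
D strictly beats every other strategy against every opponent action, so it is strictly dominant.

D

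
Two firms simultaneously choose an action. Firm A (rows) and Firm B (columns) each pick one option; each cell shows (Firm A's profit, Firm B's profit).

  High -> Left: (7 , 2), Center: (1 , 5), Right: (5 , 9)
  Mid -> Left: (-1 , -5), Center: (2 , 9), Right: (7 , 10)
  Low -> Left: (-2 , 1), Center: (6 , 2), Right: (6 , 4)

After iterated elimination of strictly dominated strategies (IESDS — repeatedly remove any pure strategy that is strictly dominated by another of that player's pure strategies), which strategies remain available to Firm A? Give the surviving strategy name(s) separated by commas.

Mid

Firm B's strategy Left is strictly dominated by Center (High: 5>2, Mid: 9>-5, Low: 2>1) and is removed.
Firm A's strategy High is strictly dominated by Mid (Center: 2>1, Right: 7>5) and is removed.
For Firm B, Right strictly dominates Center on the remaining rows (Mid: 10>9, Low: 4>2); eliminate Center.
Row Low is eliminated: Mid beats it against every remaining column (Right: 7>6).
Among the remaining strategies, none is strictly dominated by another pure strategy of the same player, so the elimination stops.
Surviving strategies — Firm A: {Mid}; Firm B: {Right}.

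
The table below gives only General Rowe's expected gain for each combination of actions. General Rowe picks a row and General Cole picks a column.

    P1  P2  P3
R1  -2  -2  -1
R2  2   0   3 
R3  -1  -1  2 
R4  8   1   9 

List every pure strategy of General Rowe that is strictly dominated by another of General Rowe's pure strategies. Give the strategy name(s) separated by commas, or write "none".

R1, R2, R3

R1 is strictly dominated by R2 (P1: 2>-2, P2: 0>-2, P3: 3>-1).
R4 strictly dominates R2 — P1: 8>2, P2: 1>0, P3: 9>3.
R2 strictly dominates R3 — P1: 2>-1, P2: 0>-1, P3: 3>2.
R4 is not dominated — it holds its own against R1 at P1 (8>-2); R2 at P1 (8>2); R3 at P1 (8>-1).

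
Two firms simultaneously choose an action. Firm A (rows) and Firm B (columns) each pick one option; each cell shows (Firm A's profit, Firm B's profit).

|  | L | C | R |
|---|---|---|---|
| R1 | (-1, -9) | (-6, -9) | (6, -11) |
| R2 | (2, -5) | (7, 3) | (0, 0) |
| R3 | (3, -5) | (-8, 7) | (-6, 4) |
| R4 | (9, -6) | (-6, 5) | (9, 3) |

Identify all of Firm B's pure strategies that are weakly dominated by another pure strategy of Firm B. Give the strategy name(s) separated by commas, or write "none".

L, R

C weakly dominates L — R1: -9=-9, R2: 3>-5, R3: 7>-5, R4: 5>-6.
C: no other strategy beats it everywhere (L at R2 (3>-5); R at R1 (-9>-11)).
C weakly dominates R — R1: -9>-11, R2: 3>0, R3: 7>4, R4: 5>3.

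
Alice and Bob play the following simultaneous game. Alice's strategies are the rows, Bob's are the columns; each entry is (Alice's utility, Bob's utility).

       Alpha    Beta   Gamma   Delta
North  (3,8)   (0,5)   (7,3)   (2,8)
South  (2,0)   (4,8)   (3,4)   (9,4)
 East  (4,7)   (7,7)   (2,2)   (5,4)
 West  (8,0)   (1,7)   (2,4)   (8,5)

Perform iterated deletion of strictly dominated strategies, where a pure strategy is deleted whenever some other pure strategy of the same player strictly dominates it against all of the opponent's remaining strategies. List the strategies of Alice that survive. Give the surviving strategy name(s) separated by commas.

East, West

For Bob, Beta strictly dominates Gamma on the remaining rows (North: 5>3, South: 8>4, East: 7>2, West: 7>4); eliminate Gamma.
Alice's strategy North is strictly dominated by East (Alpha: 4>3, Beta: 7>0, Delta: 5>2) and is removed.
Bob's strategy Delta is strictly dominated by Beta (South: 8>4, East: 7>4, West: 7>5) and is removed.
For Alice, East strictly dominates South on the remaining columns (Alpha: 4>2, Beta: 7>4); eliminate South.
Among the remaining strategies, none is strictly dominated by another pure strategy of the same player, so the elimination stops.
Surviving strategies — Alice: {East, West}; Bob: {Alpha, Beta}.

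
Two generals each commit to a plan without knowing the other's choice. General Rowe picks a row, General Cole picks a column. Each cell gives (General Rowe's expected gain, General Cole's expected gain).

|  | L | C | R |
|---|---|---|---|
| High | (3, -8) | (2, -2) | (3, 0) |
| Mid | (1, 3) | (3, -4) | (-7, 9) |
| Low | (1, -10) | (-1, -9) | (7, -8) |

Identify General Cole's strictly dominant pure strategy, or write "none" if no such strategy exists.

R

R vs L: High: 0>-8, Mid: 9>3, Low: -8>-10.
R vs C: High: 0>-2, Mid: 9>-4, Low: -8>-9.
R strictly beats every other strategy against every opponent action, so it is strictly dominant.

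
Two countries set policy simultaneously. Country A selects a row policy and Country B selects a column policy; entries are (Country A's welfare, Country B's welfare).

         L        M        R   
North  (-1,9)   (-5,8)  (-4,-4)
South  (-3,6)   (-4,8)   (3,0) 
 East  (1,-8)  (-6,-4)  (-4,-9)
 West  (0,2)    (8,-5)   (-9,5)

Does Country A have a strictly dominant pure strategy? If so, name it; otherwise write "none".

North fails to dominate South at M (-5<-4).
South fails to dominate North at L (-3<-1).
East fails to dominate North at M (-6<-5).
West fails to dominate North at R (-9<-4).
No single strategy dominates all the others.

none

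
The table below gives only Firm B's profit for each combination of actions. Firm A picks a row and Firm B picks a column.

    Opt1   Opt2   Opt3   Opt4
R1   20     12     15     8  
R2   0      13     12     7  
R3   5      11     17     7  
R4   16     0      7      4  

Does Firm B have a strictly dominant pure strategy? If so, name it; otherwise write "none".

Opt1 fails to dominate Opt2 at R2 (0<13).
Opt2 fails to dominate Opt1 at R1 (12<20).
Opt3 fails to dominate Opt1 at R1 (15<20).
Opt4 fails to dominate Opt1 at R1 (8<20).
No single strategy dominates all the others.

none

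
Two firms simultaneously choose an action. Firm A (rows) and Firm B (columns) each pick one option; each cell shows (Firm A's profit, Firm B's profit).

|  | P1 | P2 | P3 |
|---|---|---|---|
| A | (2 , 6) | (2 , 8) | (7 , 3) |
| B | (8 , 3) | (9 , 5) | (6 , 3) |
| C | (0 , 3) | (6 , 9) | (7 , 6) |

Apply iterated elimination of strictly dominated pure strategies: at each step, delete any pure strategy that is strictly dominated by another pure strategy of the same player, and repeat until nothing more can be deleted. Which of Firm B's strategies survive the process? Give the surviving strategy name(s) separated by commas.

Firm B's strategy P1 is strictly dominated by P2 (A: 8>6, B: 5>3, C: 9>3) and is removed.
Column P3 is eliminated: P2 beats it against every remaining row (A: 8>3, B: 5>3, C: 9>6).
For Firm A, B strictly dominates A on the remaining columns (P2: 9>2); eliminate A.
For Firm A, B strictly dominates C on the remaining columns (P2: 9>6); eliminate C.
Among the remaining strategies, none is strictly dominated by another pure strategy of the same player, so the elimination stops.
Surviving strategies — Firm A: {B}; Firm B: {P2}.

P2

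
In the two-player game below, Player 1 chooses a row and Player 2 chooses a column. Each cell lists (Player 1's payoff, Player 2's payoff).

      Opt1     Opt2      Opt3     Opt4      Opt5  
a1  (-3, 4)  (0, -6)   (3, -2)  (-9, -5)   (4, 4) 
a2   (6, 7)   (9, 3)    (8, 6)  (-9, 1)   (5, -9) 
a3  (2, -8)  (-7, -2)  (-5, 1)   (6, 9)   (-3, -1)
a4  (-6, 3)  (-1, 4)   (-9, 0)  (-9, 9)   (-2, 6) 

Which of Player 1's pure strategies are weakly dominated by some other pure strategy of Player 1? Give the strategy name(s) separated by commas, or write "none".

a1, a4

a1 is weakly dominated by a2 (Opt1: 6>-3, Opt2: 9>0, Opt3: 8>3, Opt4: -9=-9, Opt5: 5>4).
Nothing dominates a2: a1 at Opt1 (6>-3); a3 at Opt1 (6>2); a4 at Opt1 (6>-6).
Nothing dominates a3: a1 at Opt1 (2>-3); a2 at Opt4 (6>-9); a4 at Opt1 (2>-6).
a4: dominated, since a1 does at least as well everywhere (Opt1: -3>-6, Opt2: 0>-1, Opt3: 3>-9, Opt4: -9=-9, Opt5: 4>-2).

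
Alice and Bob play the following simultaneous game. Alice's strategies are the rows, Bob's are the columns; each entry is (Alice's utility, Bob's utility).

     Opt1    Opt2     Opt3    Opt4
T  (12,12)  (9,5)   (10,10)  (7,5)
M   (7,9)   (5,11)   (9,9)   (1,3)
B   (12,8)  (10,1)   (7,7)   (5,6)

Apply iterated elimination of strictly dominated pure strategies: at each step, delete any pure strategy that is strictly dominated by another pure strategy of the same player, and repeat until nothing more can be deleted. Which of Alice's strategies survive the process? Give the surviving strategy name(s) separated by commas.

T, B

For Alice, T strictly dominates M on the remaining columns (Opt1: 12>7, Opt2: 9>5, Opt3: 10>9, Opt4: 7>1); eliminate M.
Bob's strategy Opt2 is strictly dominated by Opt1 (T: 12>5, B: 8>1) and is removed.
Column Opt3 is eliminated: Opt1 beats it against every remaining row (T: 12>10, B: 8>7).
For Bob, Opt1 strictly dominates Opt4 on the remaining rows (T: 12>5, B: 8>6); eliminate Opt4.
Among the remaining strategies, none is strictly dominated by another pure strategy of the same player, so the elimination stops.
Surviving strategies — Alice: {T, B}; Bob: {Opt1}.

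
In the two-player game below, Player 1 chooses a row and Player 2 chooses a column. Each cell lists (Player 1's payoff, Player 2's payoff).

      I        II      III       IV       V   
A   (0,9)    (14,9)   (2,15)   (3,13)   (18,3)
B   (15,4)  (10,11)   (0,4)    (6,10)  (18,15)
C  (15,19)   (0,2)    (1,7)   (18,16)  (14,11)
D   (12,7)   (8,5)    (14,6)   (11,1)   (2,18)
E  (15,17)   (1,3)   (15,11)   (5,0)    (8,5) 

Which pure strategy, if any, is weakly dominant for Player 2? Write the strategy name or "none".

none

I fails to dominate II at B (4<11).
II fails to dominate I at C (2<19).
III fails to dominate I at C (7<19).
IV fails to dominate I at C (16<19).
V fails to dominate I at A (3<9).
No single strategy dominates all the others.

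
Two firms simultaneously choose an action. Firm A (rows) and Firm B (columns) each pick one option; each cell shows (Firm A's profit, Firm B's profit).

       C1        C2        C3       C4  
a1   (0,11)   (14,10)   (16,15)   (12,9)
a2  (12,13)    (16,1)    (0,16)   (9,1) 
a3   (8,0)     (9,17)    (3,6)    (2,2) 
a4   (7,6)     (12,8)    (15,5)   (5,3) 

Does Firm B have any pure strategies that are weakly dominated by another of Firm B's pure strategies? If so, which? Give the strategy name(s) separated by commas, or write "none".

C4

C1: no other strategy beats it everywhere (C2 at a1 (11>10); C3 at a4 (6>5); C4 at a1 (11>9)).
C2 is not dominated — it holds its own against C1 at a3 (17>0); C3 at a3 (17>6); C4 at a1 (10>9).
Nothing dominates C3: C1 at a1 (15>11); C2 at a1 (15>10); C4 at a1 (15>9).
C4 is weakly dominated by C2 (a1: 10>9, a2: 1=1, a3: 17>2, a4: 8>3).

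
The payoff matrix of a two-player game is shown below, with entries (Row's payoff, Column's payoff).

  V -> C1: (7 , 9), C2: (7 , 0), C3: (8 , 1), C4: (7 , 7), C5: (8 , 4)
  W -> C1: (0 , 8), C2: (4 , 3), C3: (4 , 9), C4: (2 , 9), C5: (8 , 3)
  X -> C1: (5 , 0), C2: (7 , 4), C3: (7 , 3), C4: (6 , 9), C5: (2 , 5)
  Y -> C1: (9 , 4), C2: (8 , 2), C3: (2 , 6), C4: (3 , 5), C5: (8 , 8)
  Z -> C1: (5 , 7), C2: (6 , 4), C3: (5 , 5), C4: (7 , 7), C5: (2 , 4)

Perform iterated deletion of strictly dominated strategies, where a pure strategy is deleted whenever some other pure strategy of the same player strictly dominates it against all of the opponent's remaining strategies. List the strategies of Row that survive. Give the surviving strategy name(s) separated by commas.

V, W, Y, Z

Column's strategy C2 is strictly dominated by C4 (V: 7>0, W: 9>3, X: 9>4, Y: 5>2, Z: 7>4) and is removed.
Row X is eliminated: V beats it against every remaining column (C1: 7>5, C3: 8>7, C4: 7>6, C5: 8>2).
Among the remaining strategies, none is strictly dominated by another pure strategy of the same player, so the elimination stops.
Surviving strategies — Row: {V, W, Y, Z}; Column: {C1, C3, C4, C5}.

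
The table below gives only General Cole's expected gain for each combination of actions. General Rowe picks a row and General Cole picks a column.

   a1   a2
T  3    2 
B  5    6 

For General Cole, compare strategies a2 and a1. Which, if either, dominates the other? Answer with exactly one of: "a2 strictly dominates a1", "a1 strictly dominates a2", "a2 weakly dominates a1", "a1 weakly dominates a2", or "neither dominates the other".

neither dominates the other

Compare a2 to a1 across each opponent action: T: 2<3, B: 6>5.
a2 does better at B but worse at T; neither strategy dominates the other.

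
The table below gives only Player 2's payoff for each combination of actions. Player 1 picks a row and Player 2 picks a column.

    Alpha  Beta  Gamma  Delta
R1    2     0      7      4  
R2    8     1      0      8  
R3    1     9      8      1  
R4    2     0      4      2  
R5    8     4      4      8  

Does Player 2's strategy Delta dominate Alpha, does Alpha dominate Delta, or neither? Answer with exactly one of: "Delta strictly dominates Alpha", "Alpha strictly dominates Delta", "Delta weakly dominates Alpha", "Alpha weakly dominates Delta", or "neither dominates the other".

Compare Delta to Alpha across each choice by Player 1: R1: 4>2, R2: 8=8, R3: 1=1, R4: 2=2, R5: 8=8.
Delta is at least as good everywhere and strictly better somewhere (tied only at R2, R3, R4, R5), so Delta weakly but not strictly dominates Alpha.

Delta weakly dominates Alpha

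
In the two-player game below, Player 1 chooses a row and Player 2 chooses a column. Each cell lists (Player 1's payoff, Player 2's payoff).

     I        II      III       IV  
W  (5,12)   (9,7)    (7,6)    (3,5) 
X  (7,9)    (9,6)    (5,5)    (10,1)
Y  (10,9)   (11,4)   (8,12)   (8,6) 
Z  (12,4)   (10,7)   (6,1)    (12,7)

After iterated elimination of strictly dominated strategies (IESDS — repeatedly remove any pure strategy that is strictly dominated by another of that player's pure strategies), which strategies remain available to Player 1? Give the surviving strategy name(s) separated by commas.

Player 1's strategy W is strictly dominated by Y (I: 10>5, II: 11>9, III: 8>7, IV: 8>3) and is removed.
Row X is eliminated: Z beats it against every remaining column (I: 12>7, II: 10>9, III: 6>5, IV: 12>10).
Among the remaining strategies, none is strictly dominated by another pure strategy of the same player, so the elimination stops.
Surviving strategies — Player 1: {Y, Z}; Player 2: {I, II, III, IV}.

Y, Z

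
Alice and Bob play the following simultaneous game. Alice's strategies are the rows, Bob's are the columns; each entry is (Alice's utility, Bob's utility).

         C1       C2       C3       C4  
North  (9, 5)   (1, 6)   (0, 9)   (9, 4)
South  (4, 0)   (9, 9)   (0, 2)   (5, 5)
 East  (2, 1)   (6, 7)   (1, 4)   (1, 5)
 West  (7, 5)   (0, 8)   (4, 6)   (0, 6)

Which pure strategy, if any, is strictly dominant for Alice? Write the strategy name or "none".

none

North fails to dominate South at C2 (1<9).
South fails to dominate North at C1 (4<9).
East fails to dominate North at C1 (2<9).
West fails to dominate North at C1 (7<9).
No single strategy dominates all the others.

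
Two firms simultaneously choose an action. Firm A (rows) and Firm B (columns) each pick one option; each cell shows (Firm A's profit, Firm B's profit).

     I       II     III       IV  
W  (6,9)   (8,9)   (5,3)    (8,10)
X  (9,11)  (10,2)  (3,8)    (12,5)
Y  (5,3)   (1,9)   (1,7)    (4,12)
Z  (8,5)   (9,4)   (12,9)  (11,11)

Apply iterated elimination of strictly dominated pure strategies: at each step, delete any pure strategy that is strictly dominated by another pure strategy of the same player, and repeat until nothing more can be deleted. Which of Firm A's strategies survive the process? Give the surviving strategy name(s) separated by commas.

Firm A's strategy W is strictly dominated by Z (I: 8>6, II: 9>8, III: 12>5, IV: 11>8) and is removed.
Firm A's strategy Y is strictly dominated by X (I: 9>5, II: 10>1, III: 3>1, IV: 12>4) and is removed.
Firm B's strategy II is strictly dominated by I (X: 11>2, Z: 5>4) and is removed.
Among the remaining strategies, none is strictly dominated by another pure strategy of the same player, so the elimination stops.
Surviving strategies — Firm A: {X, Z}; Firm B: {I, III, IV}.

X, Z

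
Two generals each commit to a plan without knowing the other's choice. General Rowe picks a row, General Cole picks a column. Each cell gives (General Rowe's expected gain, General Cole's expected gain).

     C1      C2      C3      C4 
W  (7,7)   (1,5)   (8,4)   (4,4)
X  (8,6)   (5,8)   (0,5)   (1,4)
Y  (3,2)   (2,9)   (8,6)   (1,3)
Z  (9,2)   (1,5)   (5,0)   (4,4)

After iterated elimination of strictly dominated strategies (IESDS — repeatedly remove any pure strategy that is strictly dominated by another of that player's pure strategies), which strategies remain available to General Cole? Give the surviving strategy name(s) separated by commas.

General Cole's strategy C3 is strictly dominated by C2 (W: 5>4, X: 8>5, Y: 9>6, Z: 5>0) and is removed.
For General Cole, C2 strictly dominates C4 on the remaining rows (W: 5>4, X: 8>4, Y: 9>3, Z: 5>4); eliminate C4.
For General Rowe, X strictly dominates W on the remaining columns (C1: 8>7, C2: 5>1); eliminate W.
General Rowe's strategy Y is strictly dominated by X (C1: 8>3, C2: 5>2) and is removed.
General Cole's strategy C1 is strictly dominated by C2 (X: 8>6, Z: 5>2) and is removed.
Row Z is eliminated: X beats it against every remaining column (C2: 5>1).
Among the remaining strategies, none is strictly dominated by another pure strategy of the same player, so the elimination stops.
Surviving strategies — General Rowe: {X}; General Cole: {C2}.

C2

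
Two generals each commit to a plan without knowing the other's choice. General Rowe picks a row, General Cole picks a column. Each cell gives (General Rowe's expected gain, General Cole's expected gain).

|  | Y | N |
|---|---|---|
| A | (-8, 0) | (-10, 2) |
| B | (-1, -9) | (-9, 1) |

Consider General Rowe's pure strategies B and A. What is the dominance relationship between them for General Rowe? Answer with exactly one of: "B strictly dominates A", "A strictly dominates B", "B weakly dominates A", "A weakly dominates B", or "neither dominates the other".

B strictly dominates A

Compare B to A across each choice by General Cole: Y: -1>-8, N: -9>-10.
B gives a strictly higher payoff against each choice by General Cole, so B strictly dominates A.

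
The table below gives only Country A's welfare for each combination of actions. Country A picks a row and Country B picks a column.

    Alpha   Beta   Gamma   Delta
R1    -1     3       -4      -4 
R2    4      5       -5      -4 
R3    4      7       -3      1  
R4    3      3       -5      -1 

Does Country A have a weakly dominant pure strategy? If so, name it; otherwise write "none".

R3 vs R1: Alpha: 4>-1, Beta: 7>3, Gamma: -3>-4, Delta: 1>-4.
R3 vs R2: Alpha: 4=4, Beta: 7>5, Gamma: -3>-5, Delta: 1>-4.
R3 vs R4: Alpha: 4>3, Beta: 7>3, Gamma: -3>-5, Delta: 1>-1.
R3 is at least as good as every other strategy against every opponent action, so it is weakly dominant.

R3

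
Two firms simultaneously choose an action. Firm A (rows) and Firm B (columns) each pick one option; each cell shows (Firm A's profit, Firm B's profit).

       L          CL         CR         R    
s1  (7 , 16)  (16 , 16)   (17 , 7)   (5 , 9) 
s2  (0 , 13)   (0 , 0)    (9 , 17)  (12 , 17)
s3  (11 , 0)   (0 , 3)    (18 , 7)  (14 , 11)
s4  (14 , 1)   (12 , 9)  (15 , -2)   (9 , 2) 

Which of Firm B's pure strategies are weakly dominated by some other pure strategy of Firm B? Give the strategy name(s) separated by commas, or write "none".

CR

L is not dominated — it holds its own against CL at s2 (13>0); CR at s1 (16>7); R at s1 (16>9).
CL is not dominated — it holds its own against L at s3 (3>0); CR at s1 (16>7); R at s1 (16>9).
CR is weakly dominated by R (s1: 9>7, s2: 17=17, s3: 11>7, s4: 2>-2).
R is not dominated — it holds its own against L at s2 (17>13); CL at s2 (17>0); CR at s1 (9>7).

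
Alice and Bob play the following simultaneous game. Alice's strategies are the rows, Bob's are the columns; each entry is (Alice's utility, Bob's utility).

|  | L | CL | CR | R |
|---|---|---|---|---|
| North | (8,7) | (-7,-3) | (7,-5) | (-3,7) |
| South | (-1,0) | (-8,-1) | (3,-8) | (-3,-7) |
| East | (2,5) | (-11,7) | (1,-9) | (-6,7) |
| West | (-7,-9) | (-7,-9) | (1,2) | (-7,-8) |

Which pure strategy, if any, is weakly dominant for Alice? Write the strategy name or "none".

North

North vs South: L: 8>-1, CL: -7>-8, CR: 7>3, R: -3=-3.
North vs East: L: 8>2, CL: -7>-11, CR: 7>1, R: -3>-6.
North vs West: L: 8>-7, CL: -7=-7, CR: 7>1, R: -3>-7.
North is at least as good as every other strategy against every opponent action, so it is weakly dominant.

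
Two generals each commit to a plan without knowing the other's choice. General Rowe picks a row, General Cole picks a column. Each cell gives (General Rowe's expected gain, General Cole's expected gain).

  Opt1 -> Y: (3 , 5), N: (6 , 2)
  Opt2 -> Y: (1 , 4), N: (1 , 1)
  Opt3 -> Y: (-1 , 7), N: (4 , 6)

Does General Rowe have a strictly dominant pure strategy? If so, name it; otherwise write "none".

Opt1 vs Opt2: Y: 3>1, N: 6>1.
Opt1 vs Opt3: Y: 3>-1, N: 6>4.
Opt1 strictly beats every other strategy against every opponent action, so it is strictly dominant.

Opt1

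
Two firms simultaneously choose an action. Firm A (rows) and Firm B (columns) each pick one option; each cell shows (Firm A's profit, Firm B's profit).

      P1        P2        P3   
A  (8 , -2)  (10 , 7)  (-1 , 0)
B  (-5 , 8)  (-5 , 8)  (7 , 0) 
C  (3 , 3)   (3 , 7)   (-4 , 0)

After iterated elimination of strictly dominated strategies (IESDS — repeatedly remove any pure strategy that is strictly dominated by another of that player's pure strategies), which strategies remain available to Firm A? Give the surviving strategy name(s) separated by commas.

A

Firm A's strategy C is strictly dominated by A (P1: 8>3, P2: 10>3, P3: -1>-4) and is removed.
For Firm B, P2 strictly dominates P3 on the remaining rows (A: 7>0, B: 8>0); eliminate P3.
Firm A's strategy B is strictly dominated by A (P1: 8>-5, P2: 10>-5) and is removed.
Column P1 is eliminated: P2 beats it against every remaining row (A: 7>-2).
Among the remaining strategies, none is strictly dominated by another pure strategy of the same player, so the elimination stops.
Surviving strategies — Firm A: {A}; Firm B: {P2}.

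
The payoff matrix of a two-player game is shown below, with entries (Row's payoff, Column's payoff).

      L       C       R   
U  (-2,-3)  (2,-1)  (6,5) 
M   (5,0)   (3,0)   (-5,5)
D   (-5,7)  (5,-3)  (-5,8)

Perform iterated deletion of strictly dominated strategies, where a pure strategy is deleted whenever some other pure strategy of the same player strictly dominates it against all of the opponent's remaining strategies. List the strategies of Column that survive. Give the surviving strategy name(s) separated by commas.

R

Column's strategy L is strictly dominated by R (U: 5>-3, M: 5>0, D: 8>7) and is removed.
For Column, R strictly dominates C on the remaining rows (U: 5>-1, M: 5>0, D: 8>-3); eliminate C.
Row's strategy M is strictly dominated by U (R: 6>-5) and is removed.
Row's strategy D is strictly dominated by U (R: 6>-5) and is removed.
Among the remaining strategies, none is strictly dominated by another pure strategy of the same player, so the elimination stops.
Surviving strategies — Row: {U}; Column: {R}.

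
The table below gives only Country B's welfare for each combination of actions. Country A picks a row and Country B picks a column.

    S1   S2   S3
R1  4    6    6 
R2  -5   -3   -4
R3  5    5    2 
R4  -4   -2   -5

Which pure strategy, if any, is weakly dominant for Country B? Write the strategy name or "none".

S2

S2 vs S1: R1: 6>4, R2: -3>-5, R3: 5=5, R4: -2>-4.
S2 vs S3: R1: 6=6, R2: -3>-4, R3: 5>2, R4: -2>-5.
S2 is at least as good as every other strategy against every opponent action, so it is weakly dominant.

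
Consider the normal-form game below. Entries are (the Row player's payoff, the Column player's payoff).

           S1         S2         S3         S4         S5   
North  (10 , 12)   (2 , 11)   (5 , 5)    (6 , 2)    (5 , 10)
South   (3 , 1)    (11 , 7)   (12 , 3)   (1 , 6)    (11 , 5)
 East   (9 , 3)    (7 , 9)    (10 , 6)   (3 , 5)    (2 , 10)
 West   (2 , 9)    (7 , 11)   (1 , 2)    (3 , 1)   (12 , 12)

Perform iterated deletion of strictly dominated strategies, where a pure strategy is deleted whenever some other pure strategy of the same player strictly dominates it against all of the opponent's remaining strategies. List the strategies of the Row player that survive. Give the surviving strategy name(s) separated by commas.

Column S3 is eliminated: S2 beats it against every remaining row (North: 11>5, South: 7>3, East: 9>6, West: 11>2).
For the Column player, S2 strictly dominates S4 on the remaining rows (North: 11>2, South: 7>6, East: 9>5, West: 11>1); eliminate S4.
Among the remaining strategies, none is strictly dominated by another pure strategy of the same player, so the elimination stops.
Surviving strategies — the Row player: {North, South, East, West}; the Column player: {S1, S2, S5}.

North, South, East, West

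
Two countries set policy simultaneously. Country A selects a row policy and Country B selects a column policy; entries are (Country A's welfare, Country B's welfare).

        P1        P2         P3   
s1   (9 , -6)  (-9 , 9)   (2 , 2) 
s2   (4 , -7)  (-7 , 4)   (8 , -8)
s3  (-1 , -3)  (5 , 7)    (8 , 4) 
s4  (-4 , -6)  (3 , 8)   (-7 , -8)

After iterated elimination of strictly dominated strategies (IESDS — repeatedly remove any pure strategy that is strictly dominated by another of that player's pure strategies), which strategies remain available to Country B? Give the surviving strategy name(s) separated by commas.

P2

Row s4 is eliminated: s3 beats it against every remaining column (P1: -1>-4, P2: 5>3, P3: 8>-7).
For Country B, P2 strictly dominates P1 on the remaining rows (s1: 9>-6, s2: 4>-7, s3: 7>-3); eliminate P1.
For Country A, s2 strictly dominates s1 on the remaining columns (P2: -7>-9, P3: 8>2); eliminate s1.
Column P3 is eliminated: P2 beats it against every remaining row (s2: 4>-8, s3: 7>4).
Country A's strategy s2 is strictly dominated by s3 (P2: 5>-7) and is removed.
Among the remaining strategies, none is strictly dominated by another pure strategy of the same player, so the elimination stops.
Surviving strategies — Country A: {s3}; Country B: {P2}.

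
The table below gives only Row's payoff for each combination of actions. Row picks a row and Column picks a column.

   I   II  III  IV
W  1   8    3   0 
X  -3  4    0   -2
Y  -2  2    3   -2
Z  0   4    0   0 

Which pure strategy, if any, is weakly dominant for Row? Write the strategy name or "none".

W

W vs X: I: 1>-3, II: 8>4, III: 3>0, IV: 0>-2.
W vs Y: I: 1>-2, II: 8>2, III: 3=3, IV: 0>-2.
W vs Z: I: 1>0, II: 8>4, III: 3>0, IV: 0=0.
W is at least as good as every other strategy against every opponent action, so it is weakly dominant.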